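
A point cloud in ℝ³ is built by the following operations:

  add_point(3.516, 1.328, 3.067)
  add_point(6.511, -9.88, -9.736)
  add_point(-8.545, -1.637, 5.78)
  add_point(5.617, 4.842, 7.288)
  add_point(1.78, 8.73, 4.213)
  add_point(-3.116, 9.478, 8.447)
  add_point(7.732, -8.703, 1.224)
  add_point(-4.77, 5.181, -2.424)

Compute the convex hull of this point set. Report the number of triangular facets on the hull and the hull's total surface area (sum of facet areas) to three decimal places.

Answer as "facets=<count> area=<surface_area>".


Extreme-point indices: [1, 2, 3, 4, 5, 6, 7] — 7 of 8 on the boundary.

Per-facet area ½‖(b−a)×(c−a)‖:
  f1: (p1, p6, p2) → 99.7604
  f2: (p7, p5, p2) → 61.1728
  f3: (p7, p1, p2) → 114.2197
  f4: (p3, p6, p2) → 112.3948
  f5: (p3, p5, p2) → 62.8830
  f6: (p3, p1, p6) → 72.9172
  f7: (p4, p7, p1) → 99.7278
  f8: (p4, p3, p1) → 70.4753
  f9: (p4, p7, p5) → 32.4991
  f10: (p4, p3, p5) → 19.9568
Σ area = 746.007

Check V−E+F: 7 − 15 + 10 = 2.

facets=10 area=746.007


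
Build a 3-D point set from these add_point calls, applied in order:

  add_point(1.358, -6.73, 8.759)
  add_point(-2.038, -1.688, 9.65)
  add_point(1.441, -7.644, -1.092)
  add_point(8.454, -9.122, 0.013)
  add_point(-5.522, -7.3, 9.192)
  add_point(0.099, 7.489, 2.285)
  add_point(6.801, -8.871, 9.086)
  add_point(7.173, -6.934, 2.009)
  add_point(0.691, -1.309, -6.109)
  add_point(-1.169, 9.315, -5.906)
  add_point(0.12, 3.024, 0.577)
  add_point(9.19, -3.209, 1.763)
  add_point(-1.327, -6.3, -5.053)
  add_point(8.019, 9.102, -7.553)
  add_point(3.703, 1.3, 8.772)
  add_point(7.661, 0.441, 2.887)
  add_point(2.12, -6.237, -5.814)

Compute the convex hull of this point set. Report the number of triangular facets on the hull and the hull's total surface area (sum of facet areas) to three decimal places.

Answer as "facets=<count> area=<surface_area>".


Points on the hull: [1, 2, 3, 4, 5, 6, 8, 9, 11, 12, 13, 14, 15, 16] (14 of 17).

Triangle areas on the boundary:
  f1: (p12, p9, p4) → 115.5107
  f2: (p2, p3, p4) → 40.8515
  f3: (p2, p12, p4) → 29.3362
  f4: (p2, p12, p3) → 12.8318
  f5: (p16, p12, p3) → 13.5151
  f6: (p13, p3, p11) → 39.2134
  f7: (p13, p16, p3) → 74.5208
  f8: (p6, p3, p11) → 27.4864
  f9: (p6, p3, p4) → 56.2677
  f10: (p6, p1, p4) → 37.4360
  f11: (p6, p1, p14) → 34.1345
  f12: (p8, p12, p9) → 16.5523
  f13: (p8, p16, p12) → 8.8030
  f14: (p8, p13, p9) → 49.3894
  f15: (p8, p13, p16) → 25.6620
  f16: (p15, p13, p11) → 26.1848
  f17: (p15, p13, p14) → 39.7702
  f18: (p15, p6, p11) → 19.1674
  f19: (p15, p6, p14) → 36.7690
  f20: (p5, p13, p9) → 39.6159
  f21: (p5, p13, p14) → 57.2034
  f22: (p5, p1, p14) → 31.5076
  f23: (p5, p9, p4) → 62.4951
  f24: (p5, p1, p4) → 28.2058
Σ area = 922.430

Euler characteristic 14−36+24 = 2 ✓

facets=24 area=922.430


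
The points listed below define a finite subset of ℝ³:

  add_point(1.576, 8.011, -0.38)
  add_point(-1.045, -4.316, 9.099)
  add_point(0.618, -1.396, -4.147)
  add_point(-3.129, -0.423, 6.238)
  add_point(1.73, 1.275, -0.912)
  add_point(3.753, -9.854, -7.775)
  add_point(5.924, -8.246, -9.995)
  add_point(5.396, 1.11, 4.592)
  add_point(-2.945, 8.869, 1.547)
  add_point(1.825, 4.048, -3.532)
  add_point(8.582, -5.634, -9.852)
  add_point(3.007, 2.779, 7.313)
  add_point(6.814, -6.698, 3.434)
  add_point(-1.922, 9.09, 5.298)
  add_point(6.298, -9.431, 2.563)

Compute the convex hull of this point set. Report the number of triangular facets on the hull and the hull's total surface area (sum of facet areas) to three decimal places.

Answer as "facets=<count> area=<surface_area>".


Points on the hull: [0, 1, 2, 3, 5, 6, 7, 8, 9, 10, 11, 12, 13, 14] (14 of 15).

Triangle areas on the boundary:
  f1: (p1, p13, p3) → 17.2167
  f2: (p12, p7, p10) → 53.7006
  f3: (p11, p1, p13) → 31.4745
  f4: (p11, p12, p1) → 39.7925
  f5: (p11, p12, p7) → 12.6435
  f6: (p8, p13, p3) → 18.7609
  f7: (p8, p2, p3) → 54.0455
  f8: (p5, p1, p3) → 47.6690
  f9: (p5, p2, p3) → 45.5178
  f10: (p0, p8, p13) → 9.6131
  f11: (p0, p7, p10) → 75.5022
  f12: (p0, p11, p13) → 27.1703
  f13: (p0, p11, p7) → 18.2441
  f14: (p9, p8, p2) → 20.6271
  f15: (p9, p0, p10) → 15.9118
  f16: (p9, p0, p8) → 11.4820
  f17: (p6, p5, p2) → 16.9871
  f18: (p6, p9, p10) → 24.6296
  f19: (p6, p9, p2) → 23.7172
  f20: (p14, p6, p5) → 16.6416
  f21: (p14, p12, p1) → 14.0608
  f22: (p14, p5, p1) → 53.2357
  f23: (p14, p12, p10) → 19.2058
  f24: (p14, p6, p10) → 23.5304
Σ area = 691.380

Euler characteristic 14−36+24 = 2 ✓

facets=24 area=691.380


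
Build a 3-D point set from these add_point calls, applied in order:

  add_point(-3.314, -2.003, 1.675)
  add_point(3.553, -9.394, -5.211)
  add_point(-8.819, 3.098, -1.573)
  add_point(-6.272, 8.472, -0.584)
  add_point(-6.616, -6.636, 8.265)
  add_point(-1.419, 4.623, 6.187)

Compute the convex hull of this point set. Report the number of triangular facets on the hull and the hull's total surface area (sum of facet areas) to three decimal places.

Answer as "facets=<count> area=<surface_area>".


facets=6 area=446.810

Extreme-point indices: [1, 2, 3, 4, 5] — 5 of 6 on the boundary.

Area of each hull facet:
  f1: (p3, p1, p2) → 50.4426
  f2: (p4, p1, p2) → 112.3873
  f3: (p4, p3, p2) → 37.9838
  f4: (p5, p3, p1) → 85.9757
  f5: (p5, p4, p1) → 104.6190
  f6: (p5, p4, p3) → 55.4019
Σ area = 446.810

Check V−E+F: 5 − 9 + 6 = 2.


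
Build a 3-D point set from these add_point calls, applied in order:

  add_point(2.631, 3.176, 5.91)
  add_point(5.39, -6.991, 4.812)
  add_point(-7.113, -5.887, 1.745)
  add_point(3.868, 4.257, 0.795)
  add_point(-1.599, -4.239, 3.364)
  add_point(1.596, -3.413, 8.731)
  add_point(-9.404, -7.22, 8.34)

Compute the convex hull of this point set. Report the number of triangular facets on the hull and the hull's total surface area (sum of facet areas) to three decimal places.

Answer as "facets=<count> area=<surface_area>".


facets=8 area=332.903

Hull vertices (6/7): indices [0, 1, 2, 3, 5, 6].

Triangle areas on the boundary:
  f1: (p5, p1, p6) → 35.5877
  f2: (p2, p1, p6) → 45.7876
  f3: (p2, p3, p6) → 48.2593
  f4: (p2, p3, p1) → 74.6446
  f5: (p0, p3, p6) → 38.6771
  f6: (p0, p5, p6) → 38.2854
  f7: (p0, p3, p1) → 28.4343
  f8: (p0, p5, p1) → 23.2267
Σ area = 332.903

Check V−E+F: 6 − 12 + 8 = 2.


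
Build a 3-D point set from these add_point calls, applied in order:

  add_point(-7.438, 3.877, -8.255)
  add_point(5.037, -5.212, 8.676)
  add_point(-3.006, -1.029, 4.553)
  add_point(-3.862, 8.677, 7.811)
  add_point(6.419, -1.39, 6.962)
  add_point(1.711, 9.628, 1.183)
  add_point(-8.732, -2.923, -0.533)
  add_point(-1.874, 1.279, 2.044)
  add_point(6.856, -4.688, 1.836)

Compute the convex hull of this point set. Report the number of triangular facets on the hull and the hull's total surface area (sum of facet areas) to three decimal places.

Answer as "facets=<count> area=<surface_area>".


facets=12 area=638.463

Hull vertices (8/9): indices [0, 1, 2, 3, 4, 5, 6, 8].

Triangle areas on the boundary:
  f1: (p0, p8, p6) → 82.1092
  f2: (p0, p5, p8) → 108.2586
  f3: (p3, p0, p6) → 77.5864
  f4: (p3, p0, p5) → 62.4214
  f5: (p2, p3, p6) → 37.6388
  f6: (p4, p5, p8) → 40.4083
  f7: (p4, p3, p5) → 56.8369
  f8: (p1, p2, p3) → 48.2440
  f9: (p1, p4, p3) → 29.6721
  f10: (p1, p4, p8) → 13.3809
  f11: (p1, p8, p6) → 56.0190
  f12: (p1, p2, p6) → 25.8872
Σ area = 638.463

Check V−E+F: 8 − 18 + 12 = 2.


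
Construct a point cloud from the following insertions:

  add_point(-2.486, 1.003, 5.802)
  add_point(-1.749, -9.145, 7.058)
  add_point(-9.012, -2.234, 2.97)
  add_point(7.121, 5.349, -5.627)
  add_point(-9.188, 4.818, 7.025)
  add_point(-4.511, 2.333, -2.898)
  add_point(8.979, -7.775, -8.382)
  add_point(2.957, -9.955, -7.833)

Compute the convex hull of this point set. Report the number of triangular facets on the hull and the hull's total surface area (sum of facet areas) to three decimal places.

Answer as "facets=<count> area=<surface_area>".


Extreme-point indices: [0, 1, 2, 3, 4, 5, 6, 7] — 8 of 8 on the boundary.

Triangle areas on the boundary:
  f1: (p1, p3, p6) → 125.6500
  f2: (p5, p3, p4) → 58.6020
  f3: (p0, p3, p4) → 52.2608
  f4: (p0, p1, p4) → 34.0362
  f5: (p0, p1, p3) → 75.4563
  f6: (p7, p3, p6) → 42.7779
  f7: (p7, p5, p3) → 88.1635
  f8: (p7, p1, p6) → 47.1611
  f9: (p2, p5, p4) → 35.1557
  f10: (p2, p7, p5) → 65.9914
  f11: (p2, p1, p4) → 40.7515
  f12: (p2, p7, p1) → 83.9964
Σ area = 750.003

Euler characteristic 8−18+12 = 2 ✓

facets=12 area=750.003


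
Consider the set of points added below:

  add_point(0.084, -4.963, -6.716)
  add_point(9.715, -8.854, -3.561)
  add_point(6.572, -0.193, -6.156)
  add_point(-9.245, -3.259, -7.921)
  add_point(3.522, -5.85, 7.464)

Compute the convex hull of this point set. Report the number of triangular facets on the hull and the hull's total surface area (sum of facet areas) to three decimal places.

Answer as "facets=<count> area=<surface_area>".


facets=6 area=384.952

Points on the hull: [0, 1, 2, 3, 4] (5 of 5).

Area of each hull facet:
  f1: (p4, p1, p3) → 124.3007
  f2: (p4, p2, p3) → 120.2652
  f3: (p4, p2, p1) → 61.6308
  f4: (p0, p1, p3) → 13.3588
  f5: (p0, p2, p3) → 28.0089
  f6: (p0, p2, p1) → 37.3877
Σ area = 384.952

Euler characteristic 5−9+6 = 2 ✓


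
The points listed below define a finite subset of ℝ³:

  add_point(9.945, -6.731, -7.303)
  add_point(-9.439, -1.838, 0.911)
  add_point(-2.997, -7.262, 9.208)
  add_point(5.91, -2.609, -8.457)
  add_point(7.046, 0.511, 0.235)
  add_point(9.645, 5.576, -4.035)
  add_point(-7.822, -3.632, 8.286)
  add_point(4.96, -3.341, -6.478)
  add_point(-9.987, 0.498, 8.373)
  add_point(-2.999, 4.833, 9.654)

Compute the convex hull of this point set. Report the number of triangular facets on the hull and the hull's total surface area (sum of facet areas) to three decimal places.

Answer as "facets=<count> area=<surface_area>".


9 of the 10 inputs are extreme points: [0, 1, 2, 3, 4, 5, 6, 8, 9].

Per-facet area ½‖(b−a)×(c−a)‖:
  f1: (p9, p2, p8) → 42.8331
  f2: (p1, p2, p0) → 120.7854
  f3: (p1, p9, p8) → 31.6392
  f4: (p1, p9, p5) → 117.6661
  f5: (p4, p9, p5) → 46.2985
  f6: (p4, p9, p2) → 82.6462
  f7: (p4, p5, p0) → 38.5678
  f8: (p4, p2, p0) → 81.8773
  f9: (p3, p5, p0) → 28.6951
  f10: (p3, p1, p0) → 45.4456
  f11: (p3, p1, p5) → 90.0889
  f12: (p6, p2, p8) → 6.4901
  f13: (p6, p1, p8) → 17.3532
  f14: (p6, p1, p2) → 21.2191
Σ area = 771.606

Euler: V−E+F = 9−21+14 = 2.

facets=14 area=771.606


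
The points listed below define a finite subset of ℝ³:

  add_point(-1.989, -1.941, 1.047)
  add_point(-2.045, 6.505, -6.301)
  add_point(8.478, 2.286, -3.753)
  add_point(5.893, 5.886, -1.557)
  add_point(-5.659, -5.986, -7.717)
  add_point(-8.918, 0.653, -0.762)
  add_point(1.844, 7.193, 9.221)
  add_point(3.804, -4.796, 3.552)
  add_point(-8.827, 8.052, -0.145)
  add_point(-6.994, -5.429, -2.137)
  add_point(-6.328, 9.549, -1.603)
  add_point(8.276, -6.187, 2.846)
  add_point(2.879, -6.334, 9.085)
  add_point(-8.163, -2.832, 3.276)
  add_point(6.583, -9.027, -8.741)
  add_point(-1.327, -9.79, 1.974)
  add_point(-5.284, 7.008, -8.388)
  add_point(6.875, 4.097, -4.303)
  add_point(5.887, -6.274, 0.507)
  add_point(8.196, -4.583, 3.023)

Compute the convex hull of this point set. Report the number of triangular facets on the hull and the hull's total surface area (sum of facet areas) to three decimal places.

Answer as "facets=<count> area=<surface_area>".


facets=28 area=1123.716

Points on the hull: [2, 3, 4, 5, 6, 8, 9, 10, 11, 12, 13, 14, 15, 16, 17, 19] (16 of 20).

Triangle areas on the boundary:
  f1: (p4, p14, p15) → 65.9081
  f2: (p11, p14, p15) → 59.2562
  f3: (p11, p14, p2) → 59.2495
  f4: (p3, p6, p2) → 21.0728
  f5: (p3, p10, p6) → 68.8539
  f6: (p16, p3, p10) → 45.4108
  f7: (p16, p4, p14) → 80.5683
  f8: (p16, p4, p5) → 52.4473
  f9: (p12, p13, p15) → 44.0054
  f10: (p12, p13, p6) → 82.9855
  f11: (p12, p11, p15) → 35.3976
  f12: (p8, p10, p6) → 22.4143
  f13: (p8, p13, p6) → 77.5814
  f14: (p8, p13, p5) → 16.2835
  f15: (p8, p16, p5) → 32.9486
  f16: (p8, p16, p10) → 11.1014
  f17: (p9, p13, p15) → 25.1333
  f18: (p9, p4, p15) → 22.8753
  f19: (p9, p13, p5) → 15.3583
  f20: (p9, p4, p5) → 17.5303
  f21: (p19, p6, p2) → 68.7090
  f22: (p19, p11, p2) → 6.0680
  f23: (p19, p12, p6) → 55.2968
  f24: (p19, p12, p11) → 6.6336
  f25: (p17, p14, p2) → 13.6583
  f26: (p17, p16, p14) → 90.7565
  f27: (p17, p3, p2) → 3.9082
  f28: (p17, p16, p3) → 22.3041
Σ area = 1123.716

Euler: V−E+F = 16−42+28 = 2.


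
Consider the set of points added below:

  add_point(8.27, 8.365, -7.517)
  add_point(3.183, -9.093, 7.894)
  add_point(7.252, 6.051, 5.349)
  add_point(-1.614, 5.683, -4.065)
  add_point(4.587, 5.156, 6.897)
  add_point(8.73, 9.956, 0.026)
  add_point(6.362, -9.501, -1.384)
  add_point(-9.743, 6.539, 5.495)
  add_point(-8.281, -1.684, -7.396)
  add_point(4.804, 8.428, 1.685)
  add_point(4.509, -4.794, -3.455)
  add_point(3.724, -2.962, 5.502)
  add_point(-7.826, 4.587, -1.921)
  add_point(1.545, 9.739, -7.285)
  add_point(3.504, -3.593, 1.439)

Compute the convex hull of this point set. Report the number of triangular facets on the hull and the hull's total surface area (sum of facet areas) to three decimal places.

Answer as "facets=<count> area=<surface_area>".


facets=16 area=1055.544

Points on the hull: [0, 1, 2, 4, 5, 6, 7, 8, 12, 13] (10 of 15).

Per-facet area ½‖(b−a)×(c−a)‖:
  f1: (p8, p1, p7) → 145.6492
  f2: (p8, p1, p6) → 86.5936
  f3: (p4, p5, p7) → 64.0941
  f4: (p4, p1, p7) → 103.8023
  f5: (p0, p6, p5) → 72.8173
  f6: (p0, p8, p6) → 150.2169
  f7: (p2, p4, p5) → 7.5120
  f8: (p2, p4, p1) → 21.1916
  f9: (p2, p6, p5) → 55.8881
  f10: (p2, p1, p6) → 76.4771
  f11: (p12, p8, p7) → 20.2608
  f12: (p13, p0, p8) → 45.2029
  f13: (p13, p12, p8) → 49.7415
  f14: (p13, p12, p7) → 40.8323
  f15: (p13, p5, p7) → 88.7483
  f16: (p13, p0, p5) → 26.5157
Σ area = 1055.544

Euler: V−E+F = 10−24+16 = 2.


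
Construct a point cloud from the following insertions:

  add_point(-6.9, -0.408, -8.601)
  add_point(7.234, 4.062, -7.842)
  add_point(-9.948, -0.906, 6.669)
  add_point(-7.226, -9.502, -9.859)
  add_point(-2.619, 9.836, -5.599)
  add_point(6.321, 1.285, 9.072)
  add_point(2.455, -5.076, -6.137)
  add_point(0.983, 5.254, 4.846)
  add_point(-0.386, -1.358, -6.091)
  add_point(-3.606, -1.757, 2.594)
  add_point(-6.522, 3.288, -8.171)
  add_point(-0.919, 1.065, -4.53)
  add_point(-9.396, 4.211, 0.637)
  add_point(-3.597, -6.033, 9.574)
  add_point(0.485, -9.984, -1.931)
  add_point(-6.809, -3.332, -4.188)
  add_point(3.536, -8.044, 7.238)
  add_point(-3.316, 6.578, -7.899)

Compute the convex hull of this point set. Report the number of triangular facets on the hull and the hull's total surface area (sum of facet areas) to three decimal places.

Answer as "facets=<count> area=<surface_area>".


facets=24 area=1111.366

Points on the hull: [0, 1, 2, 3, 4, 5, 6, 7, 10, 12, 13, 14, 16, 17] (14 of 18).

Per-facet area ½‖(b−a)×(c−a)‖:
  f1: (p4, p5, p1) → 98.6828
  f2: (p6, p3, p1) → 43.1108
  f3: (p6, p3, p14) → 35.9663
  f4: (p13, p5, p2) → 52.0709
  f5: (p13, p3, p2) → 81.2849
  f6: (p13, p3, p14) → 64.8675
  f7: (p16, p5, p1) → 85.0165
  f8: (p16, p6, p1) → 68.2462
  f9: (p16, p6, p14) → 31.2450
  f10: (p16, p13, p14) → 38.2521
  f11: (p16, p13, p5) → 38.4586
  f12: (p17, p3, p1) → 90.3690
  f13: (p17, p4, p1) → 21.9522
  f14: (p7, p5, p2) → 48.2122
  f15: (p7, p4, p5) → 23.6343
  f16: (p10, p17, p3) → 19.5471
  f17: (p10, p17, p4) → 6.3777
  f18: (p12, p7, p2) → 44.0172
  f19: (p12, p7, p4) → 55.3151
  f20: (p12, p10, p4) → 36.4198
  f21: (p12, p3, p2) → 68.9450
  f22: (p0, p10, p3) → 1.1878
  f23: (p0, p12, p3) → 41.0454
  f24: (p0, p12, p10) → 17.1414
Σ area = 1111.366

Euler: V−E+F = 14−36+24 = 2.


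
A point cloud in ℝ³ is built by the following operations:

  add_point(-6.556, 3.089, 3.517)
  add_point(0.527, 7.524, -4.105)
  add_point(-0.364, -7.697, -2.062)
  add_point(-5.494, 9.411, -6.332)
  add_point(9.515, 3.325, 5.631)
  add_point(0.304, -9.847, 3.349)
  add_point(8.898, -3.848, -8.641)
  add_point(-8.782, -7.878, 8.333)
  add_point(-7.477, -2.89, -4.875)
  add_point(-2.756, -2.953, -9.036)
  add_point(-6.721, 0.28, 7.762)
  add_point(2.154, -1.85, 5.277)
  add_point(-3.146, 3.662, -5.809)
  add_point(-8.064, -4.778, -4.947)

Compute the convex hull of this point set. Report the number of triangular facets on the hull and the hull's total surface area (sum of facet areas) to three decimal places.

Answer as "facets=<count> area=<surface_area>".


facets=18 area=1007.799

Hull vertices (11/14): indices [0, 1, 2, 3, 4, 5, 6, 7, 9, 10, 13].

Area of each hull facet:
  f1: (p6, p9, p3) → 72.7624
  f2: (p10, p4, p7) → 63.6187
  f3: (p13, p3, p7) → 93.5536
  f4: (p13, p9, p3) → 44.9364
  f5: (p1, p3, p4) → 20.2541
  f6: (p1, p6, p4) → 95.2444
  f7: (p1, p6, p3) → 38.8411
  f8: (p0, p3, p4) → 95.2462
  f9: (p0, p10, p4) → 41.1839
  f10: (p0, p3, p7) → 39.7024
  f11: (p0, p10, p7) → 17.2149
  f12: (p2, p6, p9) → 48.2091
  f13: (p2, p13, p9) → 27.8731
  f14: (p5, p13, p7) → 63.8632
  f15: (p5, p2, p13) → 21.7048
  f16: (p5, p4, p7) → 82.4239
  f17: (p5, p6, p4) → 111.4954
  f18: (p5, p2, p6) → 29.6720
Σ area = 1007.799

Euler characteristic 11−27+18 = 2 ✓


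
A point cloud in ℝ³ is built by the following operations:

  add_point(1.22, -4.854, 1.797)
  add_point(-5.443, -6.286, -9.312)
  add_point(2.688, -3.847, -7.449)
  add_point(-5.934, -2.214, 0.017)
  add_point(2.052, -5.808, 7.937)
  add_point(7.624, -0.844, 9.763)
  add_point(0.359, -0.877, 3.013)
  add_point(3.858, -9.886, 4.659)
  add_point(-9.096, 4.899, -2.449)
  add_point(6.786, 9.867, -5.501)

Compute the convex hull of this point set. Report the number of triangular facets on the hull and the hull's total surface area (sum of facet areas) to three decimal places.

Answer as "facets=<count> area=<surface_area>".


8 of the 10 inputs are extreme points: [1, 2, 3, 4, 5, 7, 8, 9].

Area of each hull facet:
  f1: (p9, p5, p8) → 151.8622
  f2: (p1, p9, p8) → 114.6332
  f3: (p4, p5, p8) → 70.1572
  f4: (p2, p9, p5) → 122.2383
  f5: (p2, p1, p9) → 51.9732
  f6: (p3, p1, p8) → 41.4363
  f7: (p3, p4, p8) → 32.9660
  f8: (p7, p2, p1) → 58.3752
  f9: (p7, p3, p1) → 67.5566
  f10: (p7, p3, p4) → 32.6408
  f11: (p7, p4, p5) → 19.6656
  f12: (p7, p2, p5) → 74.7759
Σ area = 838.281

Euler: V−E+F = 8−18+12 = 2.

facets=12 area=838.281


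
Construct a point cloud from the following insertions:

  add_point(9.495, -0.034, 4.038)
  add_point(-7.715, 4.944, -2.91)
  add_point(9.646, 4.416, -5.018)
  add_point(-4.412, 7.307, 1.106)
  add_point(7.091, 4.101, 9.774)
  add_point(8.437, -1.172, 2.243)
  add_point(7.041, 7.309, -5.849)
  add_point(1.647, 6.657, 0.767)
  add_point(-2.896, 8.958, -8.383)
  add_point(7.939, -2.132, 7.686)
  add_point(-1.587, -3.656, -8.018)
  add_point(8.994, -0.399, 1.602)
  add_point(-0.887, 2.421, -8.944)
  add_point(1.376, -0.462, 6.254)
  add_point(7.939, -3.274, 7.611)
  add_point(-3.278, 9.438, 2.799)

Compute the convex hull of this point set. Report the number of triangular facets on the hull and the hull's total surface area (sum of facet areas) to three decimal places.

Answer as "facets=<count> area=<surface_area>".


facets=24 area=770.313

14 of the 16 inputs are extreme points: [0, 1, 2, 4, 5, 6, 8, 9, 10, 11, 12, 13, 14, 15].

Per-facet area ½‖(b−a)×(c−a)‖:
  f1: (p8, p10, p1) → 47.4525
  f2: (p13, p10, p1) → 77.2683
  f3: (p12, p10, p2) → 34.4144
  f4: (p12, p8, p10) → 9.6620
  f5: (p15, p13, p4) → 46.4439
  f6: (p15, p8, p1) → 35.1955
  f7: (p15, p13, p1) → 48.7887
  f8: (p14, p13, p10) → 52.1343
  f9: (p14, p13, p4) → 25.5540
  f10: (p6, p12, p2) → 18.9991
  f11: (p6, p12, p8) → 32.4800
  f12: (p6, p15, p8) → 56.9346
  f13: (p6, p4, p2) → 29.7040
  f14: (p6, p15, p4) → 87.9485
  f15: (p5, p14, p10) → 35.6476
  f16: (p0, p4, p2) → 33.6550
  f17: (p9, p14, p4) → 1.0743
  f18: (p9, p0, p4) → 14.7240
  f19: (p9, p0, p14) → 2.3379
  f20: (p11, p0, p2) → 7.5645
  f21: (p11, p10, p2) → 56.6043
  f22: (p11, p5, p10) → 8.3459
  f23: (p11, p5, p14) → 1.9750
  f24: (p11, p0, p14) → 5.4045
Σ area = 770.313

Check V−E+F: 14 − 36 + 24 = 2.


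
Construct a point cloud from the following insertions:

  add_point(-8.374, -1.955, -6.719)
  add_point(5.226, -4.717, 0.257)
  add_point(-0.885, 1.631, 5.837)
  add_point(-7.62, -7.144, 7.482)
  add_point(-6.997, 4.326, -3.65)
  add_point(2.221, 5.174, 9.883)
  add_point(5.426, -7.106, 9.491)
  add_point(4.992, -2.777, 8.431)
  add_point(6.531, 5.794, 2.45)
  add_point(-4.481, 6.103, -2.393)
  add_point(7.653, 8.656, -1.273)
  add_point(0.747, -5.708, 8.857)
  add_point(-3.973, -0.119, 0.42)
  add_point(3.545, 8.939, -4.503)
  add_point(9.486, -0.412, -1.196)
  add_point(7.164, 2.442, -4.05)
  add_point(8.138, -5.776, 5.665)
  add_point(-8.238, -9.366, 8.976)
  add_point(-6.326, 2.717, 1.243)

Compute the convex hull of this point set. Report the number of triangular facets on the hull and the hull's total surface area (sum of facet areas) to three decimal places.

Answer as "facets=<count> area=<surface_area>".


14 of the 19 inputs are extreme points: [0, 1, 4, 5, 6, 8, 9, 10, 13, 14, 15, 16, 17, 18].

Triangle areas on the boundary:
  f1: (p15, p14, p0) → 34.7787
  f2: (p15, p13, p0) → 59.2402
  f3: (p1, p14, p0) → 44.9143
  f4: (p1, p17, p0) → 117.5907
  f5: (p4, p17, p0) → 61.8288
  f6: (p4, p18, p17) → 25.0780
  f7: (p4, p9, p18) → 8.2738
  f8: (p4, p13, p0) → 35.6667
  f9: (p4, p9, p13) → 9.2381
  f10: (p5, p9, p13) → 60.1537
  f11: (p5, p9, p18) → 32.6525
  f12: (p5, p18, p17) → 89.1193
  f13: (p5, p6, p17) → 87.6309
  f14: (p16, p1, p17) → 51.6467
  f15: (p16, p6, p17) → 27.8978
  f16: (p16, p1, p14) → 19.4099
  f17: (p16, p5, p6) → 30.7950
  f18: (p10, p5, p13) → 32.9116
  f19: (p10, p15, p14) → 15.2839
  f20: (p10, p15, p13) → 17.2506
  f21: (p10, p16, p14) → 33.4170
  f22: (p8, p16, p5) → 50.7687
  f23: (p8, p10, p5) → 11.7743
  f24: (p8, p10, p16) → 19.6754
Σ area = 976.997

Euler characteristic 14−36+24 = 2 ✓

facets=24 area=976.997


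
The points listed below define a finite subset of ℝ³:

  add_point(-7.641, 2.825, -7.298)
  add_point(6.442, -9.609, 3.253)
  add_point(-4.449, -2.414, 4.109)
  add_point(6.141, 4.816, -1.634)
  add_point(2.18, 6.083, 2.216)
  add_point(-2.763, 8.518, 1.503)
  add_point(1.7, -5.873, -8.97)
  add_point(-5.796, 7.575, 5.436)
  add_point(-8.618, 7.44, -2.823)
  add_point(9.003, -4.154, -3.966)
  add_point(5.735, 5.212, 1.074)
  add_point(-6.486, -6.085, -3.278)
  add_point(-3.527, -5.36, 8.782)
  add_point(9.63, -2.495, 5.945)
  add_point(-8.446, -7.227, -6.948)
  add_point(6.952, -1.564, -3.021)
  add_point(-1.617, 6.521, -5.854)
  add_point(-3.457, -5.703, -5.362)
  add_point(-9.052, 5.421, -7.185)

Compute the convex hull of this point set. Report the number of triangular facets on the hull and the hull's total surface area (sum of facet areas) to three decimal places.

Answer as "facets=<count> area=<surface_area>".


facets=24 area=1052.500

14 of the 19 inputs are extreme points: [1, 3, 4, 5, 6, 7, 8, 9, 10, 12, 13, 14, 16, 18].

Per-facet area ½‖(b−a)×(c−a)‖:
  f1: (p12, p1, p13) → 49.7229
  f2: (p14, p12, p1) → 98.2530
  f3: (p9, p1, p13) → 36.2512
  f4: (p7, p12, p13) → 92.8700
  f5: (p6, p14, p18) → 65.8215
  f6: (p6, p14, p1) → 70.5256
  f7: (p6, p9, p1) → 42.2113
  f8: (p8, p14, p18) → 28.0550
  f9: (p8, p14, p12) → 117.8072
  f10: (p8, p7, p12) → 56.9006
  f11: (p3, p9, p13) → 45.3538
  f12: (p10, p7, p13) → 58.5986
  f13: (p10, p3, p13) → 13.0309
  f14: (p5, p8, p7) → 18.5808
  f15: (p5, p10, p3) → 12.2762
  f16: (p4, p10, p7) → 1.5313
  f17: (p4, p5, p7) → 13.1445
  f18: (p4, p5, p10) → 4.9348
  f19: (p16, p5, p3) → 33.3772
  f20: (p16, p6, p18) → 50.2714
  f21: (p16, p8, p18) → 17.5382
  f22: (p16, p5, p8) → 24.8736
  f23: (p16, p6, p9) → 59.1964
  f24: (p16, p3, p9) → 41.3740
Σ area = 1052.500

Euler characteristic 14−36+24 = 2 ✓


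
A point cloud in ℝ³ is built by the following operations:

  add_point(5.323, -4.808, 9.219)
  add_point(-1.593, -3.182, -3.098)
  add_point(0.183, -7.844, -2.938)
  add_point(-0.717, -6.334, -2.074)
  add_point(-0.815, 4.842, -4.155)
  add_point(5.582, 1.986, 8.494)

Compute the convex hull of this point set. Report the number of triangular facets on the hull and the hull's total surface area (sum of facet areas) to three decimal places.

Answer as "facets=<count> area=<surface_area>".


facets=8 area=283.048

Points on the hull: [0, 1, 2, 3, 4, 5] (6 of 6).

Facet areas (half cross-product norm):
  f1: (p4, p5, p1) → 56.6593
  f2: (p2, p4, p1) → 9.1774
  f3: (p2, p4, p5) → 87.7501
  f4: (p0, p5, p1) → 47.7535
  f5: (p0, p2, p5) → 45.8333
  f6: (p3, p2, p1) → 2.4155
  f7: (p3, p0, p1) → 21.2698
  f8: (p3, p0, p2) → 12.1890
Σ area = 283.048

Euler characteristic 6−12+8 = 2 ✓


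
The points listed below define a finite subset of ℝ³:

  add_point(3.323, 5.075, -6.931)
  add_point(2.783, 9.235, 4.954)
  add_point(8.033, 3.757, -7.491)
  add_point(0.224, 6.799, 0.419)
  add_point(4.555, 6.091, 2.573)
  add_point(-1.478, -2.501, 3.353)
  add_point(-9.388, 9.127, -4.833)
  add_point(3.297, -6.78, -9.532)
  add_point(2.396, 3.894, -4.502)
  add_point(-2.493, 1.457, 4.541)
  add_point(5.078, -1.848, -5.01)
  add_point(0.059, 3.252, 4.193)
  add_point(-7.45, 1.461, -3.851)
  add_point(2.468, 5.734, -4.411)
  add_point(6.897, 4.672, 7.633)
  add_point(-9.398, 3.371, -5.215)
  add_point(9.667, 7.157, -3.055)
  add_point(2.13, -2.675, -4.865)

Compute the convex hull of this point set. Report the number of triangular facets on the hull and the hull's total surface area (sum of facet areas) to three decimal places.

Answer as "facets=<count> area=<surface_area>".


11 of the 18 inputs are extreme points: [0, 1, 2, 5, 6, 7, 9, 12, 14, 15, 16].

Facet areas (half cross-product norm):
  f1: (p14, p7, p16) → 93.7572
  f2: (p5, p14, p7) → 81.9726
  f3: (p2, p7, p16) → 21.7823
  f4: (p1, p14, p16) → 35.1326
  f5: (p12, p7, p15) → 17.1015
  f6: (p12, p5, p15) → 5.4333
  f7: (p12, p5, p7) → 69.1849
  f8: (p6, p2, p16) → 53.6322
  f9: (p6, p1, p16) → 84.0133
  f10: (p6, p7, p15) → 38.1384
  f11: (p9, p5, p14) → 21.8499
  f12: (p9, p1, p14) → 30.8833
  f13: (p9, p6, p1) → 64.8354
  f14: (p9, p5, p15) → 25.7107
  f15: (p9, p6, p15) → 34.7266
  f16: (p0, p2, p7) → 28.6459
  f17: (p0, p6, p7) → 77.5258
  f18: (p0, p6, p2) → 1.8248
Σ area = 786.151

Euler: V−E+F = 11−27+18 = 2.

facets=18 area=786.151


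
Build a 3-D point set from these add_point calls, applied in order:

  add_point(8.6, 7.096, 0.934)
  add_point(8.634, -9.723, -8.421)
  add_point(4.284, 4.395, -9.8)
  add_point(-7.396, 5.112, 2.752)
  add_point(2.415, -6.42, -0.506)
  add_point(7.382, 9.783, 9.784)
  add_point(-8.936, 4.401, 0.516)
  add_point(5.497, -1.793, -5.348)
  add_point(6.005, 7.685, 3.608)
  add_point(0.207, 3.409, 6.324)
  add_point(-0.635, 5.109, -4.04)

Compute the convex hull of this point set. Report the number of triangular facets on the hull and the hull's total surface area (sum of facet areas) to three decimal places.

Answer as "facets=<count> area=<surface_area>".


Hull vertices (9/11): indices [0, 1, 2, 3, 4, 5, 6, 9, 10].

Area of each hull facet:
  f1: (p2, p1, p6) → 122.4957
  f2: (p4, p1, p6) → 60.4714
  f3: (p4, p5, p1) → 91.2230
  f4: (p10, p5, p6) → 78.9753
  f5: (p10, p2, p6) → 14.0320
  f6: (p10, p2, p5) → 59.4811
  f7: (p0, p5, p1) → 62.9354
  f8: (p0, p2, p1) → 88.1058
  f9: (p0, p2, p5) → 26.8080
  f10: (p9, p4, p5) → 51.1274
  f11: (p3, p5, p6) → 11.5553
  f12: (p3, p9, p5) → 33.5559
  f13: (p3, p4, p6) → 21.7323
  f14: (p3, p9, p4) → 51.9598
Σ area = 774.458

Euler: V−E+F = 9−21+14 = 2.

facets=14 area=774.458


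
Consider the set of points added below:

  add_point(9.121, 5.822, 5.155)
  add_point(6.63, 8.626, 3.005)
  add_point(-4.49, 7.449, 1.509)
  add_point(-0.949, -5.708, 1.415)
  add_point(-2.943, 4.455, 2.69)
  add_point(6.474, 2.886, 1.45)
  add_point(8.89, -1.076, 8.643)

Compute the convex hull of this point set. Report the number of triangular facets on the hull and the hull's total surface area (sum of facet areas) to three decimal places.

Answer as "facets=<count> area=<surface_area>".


Points on the hull: [0, 1, 2, 3, 4, 5, 6] (7 of 7).

Triangle areas on the boundary:
  f1: (p6, p0, p2) → 53.8508
  f2: (p5, p3, p2) → 64.0494
  f3: (p5, p6, p0) → 20.5691
  f4: (p5, p6, p3) → 47.9522
  f5: (p4, p3, p2) → 9.5407
  f6: (p4, p6, p2) → 14.7672
  f7: (p4, p6, p3) → 65.6148
  f8: (p1, p0, p2) → 20.1008
  f9: (p1, p5, p2) → 33.1185
  f10: (p1, p5, p0) → 11.2760
Σ area = 340.840

Check V−E+F: 7 − 15 + 10 = 2.

facets=10 area=340.840


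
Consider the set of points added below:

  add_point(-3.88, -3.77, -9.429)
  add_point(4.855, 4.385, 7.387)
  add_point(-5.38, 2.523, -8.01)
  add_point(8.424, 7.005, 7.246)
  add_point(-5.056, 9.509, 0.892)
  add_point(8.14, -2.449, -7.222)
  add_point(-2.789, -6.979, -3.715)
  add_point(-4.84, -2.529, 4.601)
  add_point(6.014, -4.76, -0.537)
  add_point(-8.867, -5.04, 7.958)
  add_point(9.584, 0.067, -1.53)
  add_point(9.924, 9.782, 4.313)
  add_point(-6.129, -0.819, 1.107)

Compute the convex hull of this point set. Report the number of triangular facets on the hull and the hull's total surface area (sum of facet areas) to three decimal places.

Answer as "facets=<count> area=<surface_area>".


facets=18 area=946.963

Points on the hull: [0, 1, 2, 3, 4, 5, 6, 8, 9, 10, 11] (11 of 13).

Facet areas (half cross-product norm):
  f1: (p0, p6, p9) → 35.0401
  f2: (p8, p6, p9) → 63.6892
  f3: (p2, p4, p11) → 84.9742
  f4: (p2, p0, p9) → 58.8192
  f5: (p2, p4, p9) → 91.9089
  f6: (p3, p4, p9) → 124.6565
  f7: (p3, p4, p11) → 32.4437
  f8: (p10, p3, p11) → 23.8794
  f9: (p10, p3, p8) → 32.6291
  f10: (p5, p0, p6) → 39.3936
  f11: (p5, p8, p6) → 35.4965
  f12: (p5, p10, p8) → 18.5453
  f13: (p5, p2, p0) → 40.5726
  f14: (p5, p2, p11) → 121.1711
  f15: (p5, p10, p11) → 21.5865
  f16: (p1, p8, p9) → 95.7501
  f17: (p1, p3, p9) → 1.1611
  f18: (p1, p3, p8) → 25.2464
Σ area = 946.963

Euler characteristic 11−27+18 = 2 ✓


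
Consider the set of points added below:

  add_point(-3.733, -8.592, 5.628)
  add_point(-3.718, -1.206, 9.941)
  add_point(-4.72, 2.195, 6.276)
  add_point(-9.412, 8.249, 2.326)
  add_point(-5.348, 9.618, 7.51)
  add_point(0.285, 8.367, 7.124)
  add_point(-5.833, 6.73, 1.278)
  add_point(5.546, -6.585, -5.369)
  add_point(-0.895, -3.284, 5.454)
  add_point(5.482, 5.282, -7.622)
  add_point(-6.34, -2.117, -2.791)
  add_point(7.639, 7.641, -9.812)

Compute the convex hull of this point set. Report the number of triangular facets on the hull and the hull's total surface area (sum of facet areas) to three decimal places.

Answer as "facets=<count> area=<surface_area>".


9 of the 12 inputs are extreme points: [0, 1, 3, 4, 5, 7, 8, 10, 11].

Area of each hull facet:
  f1: (p4, p11, p3) → 70.3825
  f2: (p10, p11, p3) → 109.7022
  f3: (p10, p0, p3) → 63.4131
  f4: (p1, p0, p3) → 54.2950
  f5: (p1, p4, p3) → 37.6544
  f6: (p7, p10, p11) → 96.5462
  f7: (p7, p10, p0) → 68.2261
  f8: (p5, p4, p11) → 47.5155
  f9: (p5, p1, p4) → 30.5381
  f10: (p5, p7, p11) → 133.1217
  f11: (p8, p1, p0) → 17.1066
  f12: (p8, p7, p0) → 39.1782
  f13: (p8, p5, p1) → 30.5430
  f14: (p8, p5, p7) → 73.0171
Σ area = 871.240

Euler characteristic 9−21+14 = 2 ✓

facets=14 area=871.240


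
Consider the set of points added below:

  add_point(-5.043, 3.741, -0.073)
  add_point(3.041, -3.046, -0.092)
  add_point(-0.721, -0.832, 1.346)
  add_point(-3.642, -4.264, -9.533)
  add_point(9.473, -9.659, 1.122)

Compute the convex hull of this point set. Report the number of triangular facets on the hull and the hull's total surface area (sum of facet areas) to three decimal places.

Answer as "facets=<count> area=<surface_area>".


facets=6 area=241.844

Extreme-point indices: [0, 1, 2, 3, 4] — 5 of 5 on the boundary.

Facet areas (half cross-product norm):
  f1: (p2, p3, p0) → 37.4707
  f2: (p2, p3, p4) → 79.3913
  f3: (p1, p3, p0) → 56.9968
  f4: (p1, p3, p4) → 48.8869
  f5: (p1, p2, p0) → 8.4587
  f6: (p1, p2, p4) → 10.6398
Σ area = 241.844

Euler characteristic 5−9+6 = 2 ✓


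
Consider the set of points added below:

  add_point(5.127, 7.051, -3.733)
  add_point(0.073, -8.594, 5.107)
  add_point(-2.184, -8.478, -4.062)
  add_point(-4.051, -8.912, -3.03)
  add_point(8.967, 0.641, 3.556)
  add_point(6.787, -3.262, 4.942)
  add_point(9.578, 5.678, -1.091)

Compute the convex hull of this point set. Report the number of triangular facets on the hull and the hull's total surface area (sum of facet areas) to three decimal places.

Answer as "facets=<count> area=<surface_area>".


facets=10 area=368.291

Hull vertices (7/7): indices [0, 1, 2, 3, 4, 5, 6].

Triangle areas on the boundary:
  f1: (p1, p0, p3) → 82.0161
  f2: (p2, p0, p3) → 15.7691
  f3: (p2, p0, p6) → 45.5662
  f4: (p2, p1, p3) → 9.9315
  f5: (p5, p2, p1) → 39.9630
  f6: (p4, p1, p0) → 64.9099
  f7: (p4, p5, p1) → 9.1944
  f8: (p4, p0, p6) → 16.4784
  f9: (p4, p2, p6) → 55.3836
  f10: (p4, p5, p2) → 29.0791
Σ area = 368.291

Euler characteristic 7−15+10 = 2 ✓


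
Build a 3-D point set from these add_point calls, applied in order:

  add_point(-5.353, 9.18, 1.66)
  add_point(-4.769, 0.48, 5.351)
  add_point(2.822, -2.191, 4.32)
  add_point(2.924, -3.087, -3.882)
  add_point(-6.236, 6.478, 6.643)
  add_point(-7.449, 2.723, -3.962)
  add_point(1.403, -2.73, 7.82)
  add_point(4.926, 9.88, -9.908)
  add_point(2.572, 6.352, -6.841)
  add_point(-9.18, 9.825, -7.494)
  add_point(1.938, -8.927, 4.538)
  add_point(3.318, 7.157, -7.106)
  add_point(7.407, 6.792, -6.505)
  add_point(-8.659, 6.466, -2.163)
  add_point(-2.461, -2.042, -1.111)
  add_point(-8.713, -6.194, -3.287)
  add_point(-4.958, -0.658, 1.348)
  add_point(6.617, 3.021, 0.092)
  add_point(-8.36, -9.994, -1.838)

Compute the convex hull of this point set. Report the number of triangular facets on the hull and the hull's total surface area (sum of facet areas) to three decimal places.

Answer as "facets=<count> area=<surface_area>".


13 of the 19 inputs are extreme points: [0, 1, 3, 4, 6, 7, 9, 10, 12, 13, 15, 17, 18].

Triangle areas on the boundary:
  f1: (p10, p6, p18) → 41.3129
  f2: (p17, p4, p6) → 64.8976
  f3: (p17, p10, p12) → 34.1558
  f4: (p17, p10, p6) → 38.3351
  f5: (p13, p4, p9) → 15.9252
  f6: (p13, p4, p18) → 75.1748
  f7: (p1, p6, p18) → 48.6252
  f8: (p1, p4, p18) → 24.8391
  f9: (p1, p4, p6) → 19.6073
  f10: (p15, p7, p9) → 118.5386
  f11: (p15, p7, p18) → 30.8157
  f12: (p15, p13, p9) → 35.7941
  f13: (p15, p13, p18) → 11.5479
  f14: (p3, p7, p12) → 25.4745
  f15: (p3, p7, p18) → 73.9366
  f16: (p3, p10, p12) → 39.0893
  f17: (p3, p10, p18) → 59.7410
  f18: (p0, p7, p12) → 39.6467
  f19: (p0, p17, p12) → 51.7405
  f20: (p0, p17, p4) → 38.8645
  f21: (p0, p4, p9) → 18.1619
  f22: (p0, p7, p9) → 69.3407
Σ area = 975.565

Euler characteristic 13−33+22 = 2 ✓

facets=22 area=975.565


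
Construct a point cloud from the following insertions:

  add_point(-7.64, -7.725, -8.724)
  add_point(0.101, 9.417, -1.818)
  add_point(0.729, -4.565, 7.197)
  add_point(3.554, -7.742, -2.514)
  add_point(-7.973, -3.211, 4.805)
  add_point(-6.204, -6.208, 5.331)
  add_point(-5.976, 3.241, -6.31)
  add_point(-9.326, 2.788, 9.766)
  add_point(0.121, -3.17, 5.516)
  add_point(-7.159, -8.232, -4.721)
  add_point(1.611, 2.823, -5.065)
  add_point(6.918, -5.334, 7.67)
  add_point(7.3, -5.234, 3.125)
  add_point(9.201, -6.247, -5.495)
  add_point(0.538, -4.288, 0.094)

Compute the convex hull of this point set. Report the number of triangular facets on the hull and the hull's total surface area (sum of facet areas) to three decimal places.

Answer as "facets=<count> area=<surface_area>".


facets=18 area=955.684

11 of the 15 inputs are extreme points: [0, 1, 3, 4, 5, 6, 7, 9, 10, 11, 13].

Triangle areas on the boundary:
  f1: (p11, p1, p7) → 135.9864
  f2: (p11, p1, p13) → 116.5302
  f3: (p6, p1, p7) → 76.3189
  f4: (p6, p0, p7) → 92.1589
  f5: (p6, p0, p13) → 94.1573
  f6: (p5, p11, p7) → 69.2299
  f7: (p3, p0, p13) → 35.5394
  f8: (p3, p11, p13) → 35.8350
  f9: (p3, p5, p11) → 64.5156
  f10: (p10, p1, p13) → 25.5228
  f11: (p10, p6, p13) → 33.9190
  f12: (p10, p6, p1) → 28.4371
  f13: (p4, p0, p7) → 30.6093
  f14: (p4, p5, p7) → 10.6989
  f15: (p9, p3, p0) → 21.1585
  f16: (p9, p3, p5) → 53.8454
  f17: (p9, p4, p0) → 13.1046
  f18: (p9, p4, p5) → 18.1172
Σ area = 955.684

Check V−E+F: 11 − 27 + 18 = 2.


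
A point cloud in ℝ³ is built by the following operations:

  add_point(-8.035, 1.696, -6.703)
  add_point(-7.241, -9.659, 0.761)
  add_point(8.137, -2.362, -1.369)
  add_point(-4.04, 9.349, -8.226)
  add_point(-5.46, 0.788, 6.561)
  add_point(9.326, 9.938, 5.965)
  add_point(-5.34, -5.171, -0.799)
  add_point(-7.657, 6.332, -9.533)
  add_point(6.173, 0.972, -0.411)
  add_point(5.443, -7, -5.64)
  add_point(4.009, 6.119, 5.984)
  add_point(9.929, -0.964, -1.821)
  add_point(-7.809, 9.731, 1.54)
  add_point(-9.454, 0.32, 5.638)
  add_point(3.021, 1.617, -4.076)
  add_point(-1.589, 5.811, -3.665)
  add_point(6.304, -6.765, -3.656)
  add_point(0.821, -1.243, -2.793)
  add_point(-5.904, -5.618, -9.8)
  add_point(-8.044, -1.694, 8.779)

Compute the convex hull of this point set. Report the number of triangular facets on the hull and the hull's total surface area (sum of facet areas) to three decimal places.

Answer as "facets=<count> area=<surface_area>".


facets=22 area=1179.567

13 of the 20 inputs are extreme points: [0, 1, 2, 3, 5, 7, 9, 11, 12, 13, 16, 18, 19].

Area of each hull facet:
  f1: (p3, p5, p11) → 118.9101
  f2: (p7, p3, p18) → 25.4138
  f3: (p2, p5, p11) → 14.5988
  f4: (p2, p19, p5) → 133.6054
  f5: (p1, p19, p13) → 22.2390
  f6: (p12, p7, p13) → 59.8230
  f7: (p12, p7, p3) → 25.6009
  f8: (p12, p3, p5) → 92.0821
  f9: (p12, p19, p13) → 14.5666
  f10: (p12, p19, p5) → 119.0173
  f11: (p0, p7, p18) → 18.7912
  f12: (p0, p1, p18) → 46.7226
  f13: (p0, p7, p13) → 26.8329
  f14: (p0, p1, p13) → 66.2869
  f15: (p9, p1, p18) → 67.0911
  f16: (p9, p3, p11) → 77.0527
  f17: (p9, p3, p18) → 92.1662
  f18: (p16, p2, p19) → 50.5130
  f19: (p16, p1, p19) → 81.5353
  f20: (p16, p9, p1) → 15.7121
  f21: (p16, p2, p11) → 4.4600
  f22: (p16, p9, p11) → 6.5456
Σ area = 1179.567

Euler: V−E+F = 13−33+22 = 2.


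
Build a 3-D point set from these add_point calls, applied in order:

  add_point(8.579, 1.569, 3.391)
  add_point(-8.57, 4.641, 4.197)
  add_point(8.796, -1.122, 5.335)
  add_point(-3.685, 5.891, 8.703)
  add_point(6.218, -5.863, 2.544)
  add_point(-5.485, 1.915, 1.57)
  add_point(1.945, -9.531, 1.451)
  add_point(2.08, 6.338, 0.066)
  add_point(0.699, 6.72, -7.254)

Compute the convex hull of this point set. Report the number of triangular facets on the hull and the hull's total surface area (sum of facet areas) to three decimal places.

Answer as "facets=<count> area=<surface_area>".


facets=14 area=562.124

Extreme-point indices: [0, 1, 2, 3, 4, 5, 6, 7, 8] — 9 of 9 on the boundary.

Per-facet area ½‖(b−a)×(c−a)‖:
  f1: (p3, p6, p1) → 59.4408
  f2: (p3, p6, p2) → 84.4530
  f3: (p3, p8, p1) → 50.2717
  f4: (p5, p6, p1) → 19.2237
  f5: (p5, p8, p1) → 24.8464
  f6: (p5, p8, p6) → 80.4019
  f7: (p4, p6, p2) → 7.5034
  f8: (p4, p8, p6) → 48.0392
  f9: (p0, p3, p2) → 23.2807
  f10: (p0, p4, p2) → 9.5219
  f11: (p0, p4, p8) → 55.4779
  f12: (p7, p3, p8) → 27.1004
  f13: (p7, p0, p8) → 27.3668
  f14: (p7, p0, p3) → 45.1957
Σ area = 562.124

Euler: V−E+F = 9−21+14 = 2.
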